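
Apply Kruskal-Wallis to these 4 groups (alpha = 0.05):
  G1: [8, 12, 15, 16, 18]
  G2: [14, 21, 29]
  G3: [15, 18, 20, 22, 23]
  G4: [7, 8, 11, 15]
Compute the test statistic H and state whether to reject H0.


Step 1: Combine all N = 17 observations and assign midranks.
sorted (value, group, rank): (7,G4,1), (8,G1,2.5), (8,G4,2.5), (11,G4,4), (12,G1,5), (14,G2,6), (15,G1,8), (15,G3,8), (15,G4,8), (16,G1,10), (18,G1,11.5), (18,G3,11.5), (20,G3,13), (21,G2,14), (22,G3,15), (23,G3,16), (29,G2,17)
Step 2: Sum ranks within each group.
R_1 = 37 (n_1 = 5)
R_2 = 37 (n_2 = 3)
R_3 = 63.5 (n_3 = 5)
R_4 = 15.5 (n_4 = 4)
Step 3: H = 12/(N(N+1)) * sum(R_i^2/n_i) - 3(N+1)
     = 12/(17*18) * (37^2/5 + 37^2/3 + 63.5^2/5 + 15.5^2/4) - 3*18
     = 0.039216 * 1596.65 - 54
     = 8.613562.
Step 4: Ties present; correction factor C = 1 - 36/(17^3 - 17) = 0.992647. Corrected H = 8.613562 / 0.992647 = 8.677366.
Step 5: Under H0, H ~ chi^2(3); p-value = 0.033903.
Step 6: alpha = 0.05. reject H0.

H = 8.6774, df = 3, p = 0.033903, reject H0.


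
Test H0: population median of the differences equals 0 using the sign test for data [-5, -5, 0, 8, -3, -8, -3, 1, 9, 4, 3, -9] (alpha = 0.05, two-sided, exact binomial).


Step 1: Discard zero differences. Original n = 12; n_eff = number of nonzero differences = 11.
Nonzero differences (with sign): -5, -5, +8, -3, -8, -3, +1, +9, +4, +3, -9
Step 2: Count signs: positive = 5, negative = 6.
Step 3: Under H0: P(positive) = 0.5, so the number of positives S ~ Bin(11, 0.5).
Step 4: Two-sided exact p-value = sum of Bin(11,0.5) probabilities at or below the observed probability = 1.000000.
Step 5: alpha = 0.05. fail to reject H0.

n_eff = 11, pos = 5, neg = 6, p = 1.000000, fail to reject H0.


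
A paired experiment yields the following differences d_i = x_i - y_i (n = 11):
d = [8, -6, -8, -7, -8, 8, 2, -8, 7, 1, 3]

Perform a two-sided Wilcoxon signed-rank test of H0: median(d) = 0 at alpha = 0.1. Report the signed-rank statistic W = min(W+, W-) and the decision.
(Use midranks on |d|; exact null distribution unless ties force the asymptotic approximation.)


Step 1: Drop any zero differences (none here) and take |d_i|.
|d| = [8, 6, 8, 7, 8, 8, 2, 8, 7, 1, 3]
Step 2: Midrank |d_i| (ties get averaged ranks).
ranks: |8|->9, |6|->4, |8|->9, |7|->5.5, |8|->9, |8|->9, |2|->2, |8|->9, |7|->5.5, |1|->1, |3|->3
Step 3: Attach original signs; sum ranks with positive sign and with negative sign.
W+ = 9 + 9 + 2 + 5.5 + 1 + 3 = 29.5
W- = 4 + 9 + 5.5 + 9 + 9 = 36.5
(Check: W+ + W- = 66 should equal n(n+1)/2 = 66.)
Step 4: Test statistic W = min(W+, W-) = 29.5.
Step 5: Ties in |d|, so use the tie-corrected normal approximation.
        E[W] = n(n+1)/4 = 11*12/4 = 33.
        Tie groups: |d|=7 (t=2), |d|=8 (t=5); sum(t^3 - t) = 126.
        Var[W] = n(n+1)(2n+1)/24 - sum(t^3-t)/48 = 3036/24 - 126/48 = 123.875.
        z = (W - E[W]) / sqrt(Var[W]) = (29.5 - 33) / 11.1299 = -0.3145.
        Two-sided p = 2*Phi(z) = 0.753166.
Step 6: alpha = 0.1. fail to reject H0.

W+ = 29.5, W- = 36.5, W = min = 29.5, p = 0.753166, fail to reject H0.


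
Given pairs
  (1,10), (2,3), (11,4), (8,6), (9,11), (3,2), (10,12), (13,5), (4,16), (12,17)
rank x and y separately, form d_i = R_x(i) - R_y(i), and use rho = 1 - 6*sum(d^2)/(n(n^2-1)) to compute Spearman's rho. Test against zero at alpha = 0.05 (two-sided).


Step 1: Rank x and y separately (midranks; no ties here).
rank(x): 1->1, 2->2, 11->8, 8->5, 9->6, 3->3, 10->7, 13->10, 4->4, 12->9
rank(y): 10->6, 3->2, 4->3, 6->5, 11->7, 2->1, 12->8, 5->4, 16->9, 17->10
Step 2: d_i = R_x(i) - R_y(i); compute d_i^2.
  (1-6)^2=25, (2-2)^2=0, (8-3)^2=25, (5-5)^2=0, (6-7)^2=1, (3-1)^2=4, (7-8)^2=1, (10-4)^2=36, (4-9)^2=25, (9-10)^2=1
sum(d^2) = 118.
Step 3: rho = 1 - 6*118 / (10*(10^2 - 1)) = 1 - 708/990 = 0.284848.
Step 4: Under H0, t = rho * sqrt((n-2)/(1-rho^2)) = 0.8405 ~ t(8).
Step 5: Two-sided p-value from the t-distribution with 8 df = 0.425038.
Step 6: alpha = 0.05. fail to reject H0.

rho = 0.2848, p = 0.425038, fail to reject H0 at alpha = 0.05.


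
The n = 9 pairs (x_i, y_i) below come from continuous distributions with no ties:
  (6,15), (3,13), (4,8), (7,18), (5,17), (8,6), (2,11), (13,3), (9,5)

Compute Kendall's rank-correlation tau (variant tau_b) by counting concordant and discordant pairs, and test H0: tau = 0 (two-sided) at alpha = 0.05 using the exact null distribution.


Step 1: Enumerate the 36 unordered pairs (i,j) with i<j and classify each by sign(x_j-x_i) * sign(y_j-y_i).
  (1,2):dx=-3,dy=-2->C; (1,3):dx=-2,dy=-7->C; (1,4):dx=+1,dy=+3->C; (1,5):dx=-1,dy=+2->D
  (1,6):dx=+2,dy=-9->D; (1,7):dx=-4,dy=-4->C; (1,8):dx=+7,dy=-12->D; (1,9):dx=+3,dy=-10->D
  (2,3):dx=+1,dy=-5->D; (2,4):dx=+4,dy=+5->C; (2,5):dx=+2,dy=+4->C; (2,6):dx=+5,dy=-7->D
  (2,7):dx=-1,dy=-2->C; (2,8):dx=+10,dy=-10->D; (2,9):dx=+6,dy=-8->D; (3,4):dx=+3,dy=+10->C
  (3,5):dx=+1,dy=+9->C; (3,6):dx=+4,dy=-2->D; (3,7):dx=-2,dy=+3->D; (3,8):dx=+9,dy=-5->D
  (3,9):dx=+5,dy=-3->D; (4,5):dx=-2,dy=-1->C; (4,6):dx=+1,dy=-12->D; (4,7):dx=-5,dy=-7->C
  (4,8):dx=+6,dy=-15->D; (4,9):dx=+2,dy=-13->D; (5,6):dx=+3,dy=-11->D; (5,7):dx=-3,dy=-6->C
  (5,8):dx=+8,dy=-14->D; (5,9):dx=+4,dy=-12->D; (6,7):dx=-6,dy=+5->D; (6,8):dx=+5,dy=-3->D
  (6,9):dx=+1,dy=-1->D; (7,8):dx=+11,dy=-8->D; (7,9):dx=+7,dy=-6->D; (8,9):dx=-4,dy=+2->D
Step 2: C = 12, D = 24, total pairs = 36.
Step 3: tau = (C - D)/(n(n-1)/2) = (12 - 24)/36 = -0.333333.
Step 4: Exact two-sided p-value (enumerate n! = 362880 permutations of y under H0): p = 0.259518.
Step 5: alpha = 0.05. fail to reject H0.

tau_b = -0.3333 (C=12, D=24), p = 0.259518, fail to reject H0.


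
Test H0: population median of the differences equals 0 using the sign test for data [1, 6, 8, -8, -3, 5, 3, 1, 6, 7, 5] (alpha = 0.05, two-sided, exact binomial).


Step 1: Discard zero differences. Original n = 11; n_eff = number of nonzero differences = 11.
Nonzero differences (with sign): +1, +6, +8, -8, -3, +5, +3, +1, +6, +7, +5
Step 2: Count signs: positive = 9, negative = 2.
Step 3: Under H0: P(positive) = 0.5, so the number of positives S ~ Bin(11, 0.5).
Step 4: Two-sided exact p-value = sum of Bin(11,0.5) probabilities at or below the observed probability = 0.065430.
Step 5: alpha = 0.05. fail to reject H0.

n_eff = 11, pos = 9, neg = 2, p = 0.065430, fail to reject H0.


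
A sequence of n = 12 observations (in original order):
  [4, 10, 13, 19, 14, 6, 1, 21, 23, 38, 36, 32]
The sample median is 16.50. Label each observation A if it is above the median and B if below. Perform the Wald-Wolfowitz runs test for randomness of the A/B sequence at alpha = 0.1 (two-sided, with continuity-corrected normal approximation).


Step 1: Compute median = 16.50; label A = above, B = below.
Labels in order: BBBABBBAAAAA  (n_A = 6, n_B = 6)
Step 2: Count runs R = 4.
Step 3: Under H0 (random ordering), E[R] = 2*n_A*n_B/(n_A+n_B) + 1 = 2*6*6/12 + 1 = 7.0000.
        Var[R] = 2*n_A*n_B*(2*n_A*n_B - n_A - n_B) / ((n_A+n_B)^2 * (n_A+n_B-1)) = 4320/1584 = 2.7273.
        SD[R] = 1.6514.
Step 4: Continuity-corrected z = (R + 0.5 - E[R]) / SD[R] = (4 + 0.5 - 7.0000) / 1.6514 = -1.5138.
Step 5: Two-sided p-value via normal approximation = 2*(1 - Phi(|z|)) = 0.130070.
Step 6: alpha = 0.1. fail to reject H0.

R = 4, z = -1.5138, p = 0.130070, fail to reject H0.


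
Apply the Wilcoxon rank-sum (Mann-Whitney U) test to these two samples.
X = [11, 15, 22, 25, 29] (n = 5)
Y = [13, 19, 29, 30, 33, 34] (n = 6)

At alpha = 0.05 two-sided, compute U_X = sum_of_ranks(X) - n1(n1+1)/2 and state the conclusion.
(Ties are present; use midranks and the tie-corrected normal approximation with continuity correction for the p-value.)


Step 1: Combine and sort all 11 observations; assign midranks.
sorted (value, group): (11,X), (13,Y), (15,X), (19,Y), (22,X), (25,X), (29,X), (29,Y), (30,Y), (33,Y), (34,Y)
ranks: 11->1, 13->2, 15->3, 19->4, 22->5, 25->6, 29->7.5, 29->7.5, 30->9, 33->10, 34->11
Step 2: Rank sum for X: R1 = 1 + 3 + 5 + 6 + 7.5 = 22.5.
Step 3: U_X = R1 - n1(n1+1)/2 = 22.5 - 5*6/2 = 22.5 - 15 = 7.5.
       U_Y = n1*n2 - U_X = 30 - 7.5 = 22.5.
Step 4: Ties are present, so use the tie-corrected normal approximation (with continuity correction) for the p-value.
Step 5: p-value = 0.200217; compare to alpha = 0.05. fail to reject H0.

U_X = 7.5, p = 0.200217, fail to reject H0 at alpha = 0.05.


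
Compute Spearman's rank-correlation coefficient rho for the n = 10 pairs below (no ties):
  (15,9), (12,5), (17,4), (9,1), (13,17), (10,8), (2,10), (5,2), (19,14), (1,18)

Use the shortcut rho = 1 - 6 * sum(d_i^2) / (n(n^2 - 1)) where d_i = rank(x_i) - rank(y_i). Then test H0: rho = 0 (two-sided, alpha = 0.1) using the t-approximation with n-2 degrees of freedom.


Step 1: Rank x and y separately (midranks; no ties here).
rank(x): 15->8, 12->6, 17->9, 9->4, 13->7, 10->5, 2->2, 5->3, 19->10, 1->1
rank(y): 9->6, 5->4, 4->3, 1->1, 17->9, 8->5, 10->7, 2->2, 14->8, 18->10
Step 2: d_i = R_x(i) - R_y(i); compute d_i^2.
  (8-6)^2=4, (6-4)^2=4, (9-3)^2=36, (4-1)^2=9, (7-9)^2=4, (5-5)^2=0, (2-7)^2=25, (3-2)^2=1, (10-8)^2=4, (1-10)^2=81
sum(d^2) = 168.
Step 3: rho = 1 - 6*168 / (10*(10^2 - 1)) = 1 - 1008/990 = -0.018182.
Step 4: Under H0, t = rho * sqrt((n-2)/(1-rho^2)) = -0.0514 ~ t(8).
Step 5: Two-sided p-value from the t-distribution with 8 df = 0.960240.
Step 6: alpha = 0.1. fail to reject H0.

rho = -0.0182, p = 0.960240, fail to reject H0 at alpha = 0.1.


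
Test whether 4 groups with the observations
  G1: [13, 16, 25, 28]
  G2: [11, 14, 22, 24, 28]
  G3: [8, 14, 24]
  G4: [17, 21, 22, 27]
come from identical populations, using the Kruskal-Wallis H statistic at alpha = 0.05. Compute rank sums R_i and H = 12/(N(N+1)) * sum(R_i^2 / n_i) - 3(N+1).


Step 1: Combine all N = 16 observations and assign midranks.
sorted (value, group, rank): (8,G3,1), (11,G2,2), (13,G1,3), (14,G2,4.5), (14,G3,4.5), (16,G1,6), (17,G4,7), (21,G4,8), (22,G2,9.5), (22,G4,9.5), (24,G2,11.5), (24,G3,11.5), (25,G1,13), (27,G4,14), (28,G1,15.5), (28,G2,15.5)
Step 2: Sum ranks within each group.
R_1 = 37.5 (n_1 = 4)
R_2 = 43 (n_2 = 5)
R_3 = 17 (n_3 = 3)
R_4 = 38.5 (n_4 = 4)
Step 3: H = 12/(N(N+1)) * sum(R_i^2/n_i) - 3(N+1)
     = 12/(16*17) * (37.5^2/4 + 43^2/5 + 17^2/3 + 38.5^2/4) - 3*17
     = 0.044118 * 1188.26 - 51
     = 1.423162.
Step 4: Ties present; correction factor C = 1 - 24/(16^3 - 16) = 0.994118. Corrected H = 1.423162 / 0.994118 = 1.431583.
Step 5: Under H0, H ~ chi^2(3); p-value = 0.698149.
Step 6: alpha = 0.05. fail to reject H0.

H = 1.4316, df = 3, p = 0.698149, fail to reject H0.


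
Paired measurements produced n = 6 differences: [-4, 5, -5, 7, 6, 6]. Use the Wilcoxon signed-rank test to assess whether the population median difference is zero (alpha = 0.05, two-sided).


Step 1: Drop any zero differences (none here) and take |d_i|.
|d| = [4, 5, 5, 7, 6, 6]
Step 2: Midrank |d_i| (ties get averaged ranks).
ranks: |4|->1, |5|->2.5, |5|->2.5, |7|->6, |6|->4.5, |6|->4.5
Step 3: Attach original signs; sum ranks with positive sign and with negative sign.
W+ = 2.5 + 6 + 4.5 + 4.5 = 17.5
W- = 1 + 2.5 = 3.5
(Check: W+ + W- = 21 should equal n(n+1)/2 = 21.)
Step 4: Test statistic W = min(W+, W-) = 3.5.
Step 5: Ties in |d|, so use the tie-corrected normal approximation.
        E[W] = n(n+1)/4 = 6*7/4 = 10.5.
        Tie groups: |d|=5 (t=2), |d|=6 (t=2); sum(t^3 - t) = 12.
        Var[W] = n(n+1)(2n+1)/24 - sum(t^3-t)/48 = 546/24 - 12/48 = 22.5.
        z = (W - E[W]) / sqrt(Var[W]) = (3.5 - 10.5) / 4.7434 = -1.4757.
        Two-sided p = 2*Phi(z) = 0.140017.
Step 6: alpha = 0.05. fail to reject H0.

W+ = 17.5, W- = 3.5, W = min = 3.5, p = 0.140017, fail to reject H0.


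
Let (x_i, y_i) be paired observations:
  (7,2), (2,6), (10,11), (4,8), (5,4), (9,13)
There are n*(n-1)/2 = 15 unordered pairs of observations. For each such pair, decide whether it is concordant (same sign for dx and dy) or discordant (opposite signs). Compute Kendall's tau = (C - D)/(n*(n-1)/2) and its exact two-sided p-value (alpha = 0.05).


Step 1: Enumerate the 15 unordered pairs (i,j) with i<j and classify each by sign(x_j-x_i) * sign(y_j-y_i).
  (1,2):dx=-5,dy=+4->D; (1,3):dx=+3,dy=+9->C; (1,4):dx=-3,dy=+6->D; (1,5):dx=-2,dy=+2->D
  (1,6):dx=+2,dy=+11->C; (2,3):dx=+8,dy=+5->C; (2,4):dx=+2,dy=+2->C; (2,5):dx=+3,dy=-2->D
  (2,6):dx=+7,dy=+7->C; (3,4):dx=-6,dy=-3->C; (3,5):dx=-5,dy=-7->C; (3,6):dx=-1,dy=+2->D
  (4,5):dx=+1,dy=-4->D; (4,6):dx=+5,dy=+5->C; (5,6):dx=+4,dy=+9->C
Step 2: C = 9, D = 6, total pairs = 15.
Step 3: tau = (C - D)/(n(n-1)/2) = (9 - 6)/15 = 0.200000.
Step 4: Exact two-sided p-value (enumerate n! = 720 permutations of y under H0): p = 0.719444.
Step 5: alpha = 0.05. fail to reject H0.

tau_b = 0.2000 (C=9, D=6), p = 0.719444, fail to reject H0.


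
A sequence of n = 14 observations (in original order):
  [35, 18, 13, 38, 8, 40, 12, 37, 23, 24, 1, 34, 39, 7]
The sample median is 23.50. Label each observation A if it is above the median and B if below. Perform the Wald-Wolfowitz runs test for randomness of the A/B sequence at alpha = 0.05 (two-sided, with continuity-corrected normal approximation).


Step 1: Compute median = 23.50; label A = above, B = below.
Labels in order: ABBABABABABAAB  (n_A = 7, n_B = 7)
Step 2: Count runs R = 12.
Step 3: Under H0 (random ordering), E[R] = 2*n_A*n_B/(n_A+n_B) + 1 = 2*7*7/14 + 1 = 8.0000.
        Var[R] = 2*n_A*n_B*(2*n_A*n_B - n_A - n_B) / ((n_A+n_B)^2 * (n_A+n_B-1)) = 8232/2548 = 3.2308.
        SD[R] = 1.7974.
Step 4: Continuity-corrected z = (R - 0.5 - E[R]) / SD[R] = (12 - 0.5 - 8.0000) / 1.7974 = 1.9472.
Step 5: Two-sided p-value via normal approximation = 2*(1 - Phi(|z|)) = 0.051508.
Step 6: alpha = 0.05. fail to reject H0.

R = 12, z = 1.9472, p = 0.051508, fail to reject H0.


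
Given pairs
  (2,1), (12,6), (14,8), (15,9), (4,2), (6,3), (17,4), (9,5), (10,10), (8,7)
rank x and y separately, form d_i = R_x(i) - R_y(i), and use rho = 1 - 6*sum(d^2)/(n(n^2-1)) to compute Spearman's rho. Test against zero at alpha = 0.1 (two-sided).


Step 1: Rank x and y separately (midranks; no ties here).
rank(x): 2->1, 12->7, 14->8, 15->9, 4->2, 6->3, 17->10, 9->5, 10->6, 8->4
rank(y): 1->1, 6->6, 8->8, 9->9, 2->2, 3->3, 4->4, 5->5, 10->10, 7->7
Step 2: d_i = R_x(i) - R_y(i); compute d_i^2.
  (1-1)^2=0, (7-6)^2=1, (8-8)^2=0, (9-9)^2=0, (2-2)^2=0, (3-3)^2=0, (10-4)^2=36, (5-5)^2=0, (6-10)^2=16, (4-7)^2=9
sum(d^2) = 62.
Step 3: rho = 1 - 6*62 / (10*(10^2 - 1)) = 1 - 372/990 = 0.624242.
Step 4: Under H0, t = rho * sqrt((n-2)/(1-rho^2)) = 2.2601 ~ t(8).
Step 5: Two-sided p-value from the t-distribution with 8 df = 0.053718.
Step 6: alpha = 0.1. reject H0.

rho = 0.6242, p = 0.053718, reject H0 at alpha = 0.1.


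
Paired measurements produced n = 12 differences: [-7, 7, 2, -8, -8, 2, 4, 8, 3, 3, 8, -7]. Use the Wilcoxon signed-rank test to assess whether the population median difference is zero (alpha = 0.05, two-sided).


Step 1: Drop any zero differences (none here) and take |d_i|.
|d| = [7, 7, 2, 8, 8, 2, 4, 8, 3, 3, 8, 7]
Step 2: Midrank |d_i| (ties get averaged ranks).
ranks: |7|->7, |7|->7, |2|->1.5, |8|->10.5, |8|->10.5, |2|->1.5, |4|->5, |8|->10.5, |3|->3.5, |3|->3.5, |8|->10.5, |7|->7
Step 3: Attach original signs; sum ranks with positive sign and with negative sign.
W+ = 7 + 1.5 + 1.5 + 5 + 10.5 + 3.5 + 3.5 + 10.5 = 43
W- = 7 + 10.5 + 10.5 + 7 = 35
(Check: W+ + W- = 78 should equal n(n+1)/2 = 78.)
Step 4: Test statistic W = min(W+, W-) = 35.
Step 5: Ties in |d|, so use the tie-corrected normal approximation.
        E[W] = n(n+1)/4 = 12*13/4 = 39.
        Tie groups: |d|=2 (t=2), |d|=3 (t=2), |d|=7 (t=3), |d|=8 (t=4); sum(t^3 - t) = 96.
        Var[W] = n(n+1)(2n+1)/24 - sum(t^3-t)/48 = 3900/24 - 96/48 = 160.5.
        z = (W - E[W]) / sqrt(Var[W]) = (35 - 39) / 12.6689 = -0.3157.
        Two-sided p = 2*Phi(z) = 0.752204.
Step 6: alpha = 0.05. fail to reject H0.

W+ = 43, W- = 35, W = min = 35, p = 0.752204, fail to reject H0.


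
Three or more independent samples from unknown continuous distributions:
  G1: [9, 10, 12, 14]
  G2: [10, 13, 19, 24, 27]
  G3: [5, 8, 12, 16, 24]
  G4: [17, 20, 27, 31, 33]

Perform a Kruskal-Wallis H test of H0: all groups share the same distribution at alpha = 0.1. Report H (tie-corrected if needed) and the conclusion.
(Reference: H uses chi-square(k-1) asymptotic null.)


Step 1: Combine all N = 19 observations and assign midranks.
sorted (value, group, rank): (5,G3,1), (8,G3,2), (9,G1,3), (10,G1,4.5), (10,G2,4.5), (12,G1,6.5), (12,G3,6.5), (13,G2,8), (14,G1,9), (16,G3,10), (17,G4,11), (19,G2,12), (20,G4,13), (24,G2,14.5), (24,G3,14.5), (27,G2,16.5), (27,G4,16.5), (31,G4,18), (33,G4,19)
Step 2: Sum ranks within each group.
R_1 = 23 (n_1 = 4)
R_2 = 55.5 (n_2 = 5)
R_3 = 34 (n_3 = 5)
R_4 = 77.5 (n_4 = 5)
Step 3: H = 12/(N(N+1)) * sum(R_i^2/n_i) - 3(N+1)
     = 12/(19*20) * (23^2/4 + 55.5^2/5 + 34^2/5 + 77.5^2/5) - 3*20
     = 0.031579 * 2180.75 - 60
     = 8.865789.
Step 4: Ties present; correction factor C = 1 - 24/(19^3 - 19) = 0.996491. Corrected H = 8.865789 / 0.996491 = 8.897007.
Step 5: Under H0, H ~ chi^2(3); p-value = 0.030692.
Step 6: alpha = 0.1. reject H0.

H = 8.8970, df = 3, p = 0.030692, reject H0.


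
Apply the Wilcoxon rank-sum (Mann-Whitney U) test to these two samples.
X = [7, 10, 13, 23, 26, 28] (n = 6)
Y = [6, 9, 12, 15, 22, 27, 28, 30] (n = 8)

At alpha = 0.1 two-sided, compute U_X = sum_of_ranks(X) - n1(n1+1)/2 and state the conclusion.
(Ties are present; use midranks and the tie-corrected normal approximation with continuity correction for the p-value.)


Step 1: Combine and sort all 14 observations; assign midranks.
sorted (value, group): (6,Y), (7,X), (9,Y), (10,X), (12,Y), (13,X), (15,Y), (22,Y), (23,X), (26,X), (27,Y), (28,X), (28,Y), (30,Y)
ranks: 6->1, 7->2, 9->3, 10->4, 12->5, 13->6, 15->7, 22->8, 23->9, 26->10, 27->11, 28->12.5, 28->12.5, 30->14
Step 2: Rank sum for X: R1 = 2 + 4 + 6 + 9 + 10 + 12.5 = 43.5.
Step 3: U_X = R1 - n1(n1+1)/2 = 43.5 - 6*7/2 = 43.5 - 21 = 22.5.
       U_Y = n1*n2 - U_X = 48 - 22.5 = 25.5.
Step 4: Ties are present, so use the tie-corrected normal approximation (with continuity correction) for the p-value.
Step 5: p-value = 0.897167; compare to alpha = 0.1. fail to reject H0.

U_X = 22.5, p = 0.897167, fail to reject H0 at alpha = 0.1.


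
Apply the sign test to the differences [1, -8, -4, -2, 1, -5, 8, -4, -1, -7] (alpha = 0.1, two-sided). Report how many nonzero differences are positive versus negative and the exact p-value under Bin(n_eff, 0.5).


Step 1: Discard zero differences. Original n = 10; n_eff = number of nonzero differences = 10.
Nonzero differences (with sign): +1, -8, -4, -2, +1, -5, +8, -4, -1, -7
Step 2: Count signs: positive = 3, negative = 7.
Step 3: Under H0: P(positive) = 0.5, so the number of positives S ~ Bin(10, 0.5).
Step 4: Two-sided exact p-value = sum of Bin(10,0.5) probabilities at or below the observed probability = 0.343750.
Step 5: alpha = 0.1. fail to reject H0.

n_eff = 10, pos = 3, neg = 7, p = 0.343750, fail to reject H0.


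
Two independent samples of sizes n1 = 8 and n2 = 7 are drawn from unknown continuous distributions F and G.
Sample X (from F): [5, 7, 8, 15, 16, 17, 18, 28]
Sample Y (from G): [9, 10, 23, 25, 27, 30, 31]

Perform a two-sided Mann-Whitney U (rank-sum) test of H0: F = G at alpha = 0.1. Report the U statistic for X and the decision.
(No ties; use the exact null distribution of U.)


Step 1: Combine and sort all 15 observations; assign midranks.
sorted (value, group): (5,X), (7,X), (8,X), (9,Y), (10,Y), (15,X), (16,X), (17,X), (18,X), (23,Y), (25,Y), (27,Y), (28,X), (30,Y), (31,Y)
ranks: 5->1, 7->2, 8->3, 9->4, 10->5, 15->6, 16->7, 17->8, 18->9, 23->10, 25->11, 27->12, 28->13, 30->14, 31->15
Step 2: Rank sum for X: R1 = 1 + 2 + 3 + 6 + 7 + 8 + 9 + 13 = 49.
Step 3: U_X = R1 - n1(n1+1)/2 = 49 - 8*9/2 = 49 - 36 = 13.
       U_Y = n1*n2 - U_X = 56 - 13 = 43.
Step 4: No ties, so the exact null distribution of U (based on enumerating the C(15,8) = 6435 equally likely rank assignments) gives the two-sided p-value.
Step 5: p-value = 0.093862; compare to alpha = 0.1. reject H0.

U_X = 13, p = 0.093862, reject H0 at alpha = 0.1.


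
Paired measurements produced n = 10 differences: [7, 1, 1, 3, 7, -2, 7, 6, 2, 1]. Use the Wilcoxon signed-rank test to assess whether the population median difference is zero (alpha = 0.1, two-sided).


Step 1: Drop any zero differences (none here) and take |d_i|.
|d| = [7, 1, 1, 3, 7, 2, 7, 6, 2, 1]
Step 2: Midrank |d_i| (ties get averaged ranks).
ranks: |7|->9, |1|->2, |1|->2, |3|->6, |7|->9, |2|->4.5, |7|->9, |6|->7, |2|->4.5, |1|->2
Step 3: Attach original signs; sum ranks with positive sign and with negative sign.
W+ = 9 + 2 + 2 + 6 + 9 + 9 + 7 + 4.5 + 2 = 50.5
W- = 4.5 = 4.5
(Check: W+ + W- = 55 should equal n(n+1)/2 = 55.)
Step 4: Test statistic W = min(W+, W-) = 4.5.
Step 5: Ties in |d|, so use the tie-corrected normal approximation.
        E[W] = n(n+1)/4 = 10*11/4 = 27.5.
        Tie groups: |d|=1 (t=3), |d|=2 (t=2), |d|=7 (t=3); sum(t^3 - t) = 54.
        Var[W] = n(n+1)(2n+1)/24 - sum(t^3-t)/48 = 2310/24 - 54/48 = 95.125.
        z = (W - E[W]) / sqrt(Var[W]) = (4.5 - 27.5) / 9.7532 = -2.3582.
        Two-sided p = 2*Phi(z) = 0.018364.
Step 6: alpha = 0.1. reject H0.

W+ = 50.5, W- = 4.5, W = min = 4.5, p = 0.018364, reject H0.


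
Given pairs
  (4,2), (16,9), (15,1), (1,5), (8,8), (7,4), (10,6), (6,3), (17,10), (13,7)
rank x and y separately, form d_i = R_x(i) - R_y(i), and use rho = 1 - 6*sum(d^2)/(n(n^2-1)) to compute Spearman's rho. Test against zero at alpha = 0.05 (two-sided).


Step 1: Rank x and y separately (midranks; no ties here).
rank(x): 4->2, 16->9, 15->8, 1->1, 8->5, 7->4, 10->6, 6->3, 17->10, 13->7
rank(y): 2->2, 9->9, 1->1, 5->5, 8->8, 4->4, 6->6, 3->3, 10->10, 7->7
Step 2: d_i = R_x(i) - R_y(i); compute d_i^2.
  (2-2)^2=0, (9-9)^2=0, (8-1)^2=49, (1-5)^2=16, (5-8)^2=9, (4-4)^2=0, (6-6)^2=0, (3-3)^2=0, (10-10)^2=0, (7-7)^2=0
sum(d^2) = 74.
Step 3: rho = 1 - 6*74 / (10*(10^2 - 1)) = 1 - 444/990 = 0.551515.
Step 4: Under H0, t = rho * sqrt((n-2)/(1-rho^2)) = 1.8700 ~ t(8).
Step 5: Two-sided p-value from the t-distribution with 8 df = 0.098401.
Step 6: alpha = 0.05. fail to reject H0.

rho = 0.5515, p = 0.098401, fail to reject H0 at alpha = 0.05.


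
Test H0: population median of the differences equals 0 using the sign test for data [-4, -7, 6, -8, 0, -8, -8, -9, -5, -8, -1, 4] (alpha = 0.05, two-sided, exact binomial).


Step 1: Discard zero differences. Original n = 12; n_eff = number of nonzero differences = 11.
Nonzero differences (with sign): -4, -7, +6, -8, -8, -8, -9, -5, -8, -1, +4
Step 2: Count signs: positive = 2, negative = 9.
Step 3: Under H0: P(positive) = 0.5, so the number of positives S ~ Bin(11, 0.5).
Step 4: Two-sided exact p-value = sum of Bin(11,0.5) probabilities at or below the observed probability = 0.065430.
Step 5: alpha = 0.05. fail to reject H0.

n_eff = 11, pos = 2, neg = 9, p = 0.065430, fail to reject H0.


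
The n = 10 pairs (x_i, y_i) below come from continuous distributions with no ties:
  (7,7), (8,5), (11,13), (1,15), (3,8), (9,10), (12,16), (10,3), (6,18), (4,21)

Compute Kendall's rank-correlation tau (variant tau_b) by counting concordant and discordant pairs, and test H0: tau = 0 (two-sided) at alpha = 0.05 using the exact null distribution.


Step 1: Enumerate the 45 unordered pairs (i,j) with i<j and classify each by sign(x_j-x_i) * sign(y_j-y_i).
  (1,2):dx=+1,dy=-2->D; (1,3):dx=+4,dy=+6->C; (1,4):dx=-6,dy=+8->D; (1,5):dx=-4,dy=+1->D
  (1,6):dx=+2,dy=+3->C; (1,7):dx=+5,dy=+9->C; (1,8):dx=+3,dy=-4->D; (1,9):dx=-1,dy=+11->D
  (1,10):dx=-3,dy=+14->D; (2,3):dx=+3,dy=+8->C; (2,4):dx=-7,dy=+10->D; (2,5):dx=-5,dy=+3->D
  (2,6):dx=+1,dy=+5->C; (2,7):dx=+4,dy=+11->C; (2,8):dx=+2,dy=-2->D; (2,9):dx=-2,dy=+13->D
  (2,10):dx=-4,dy=+16->D; (3,4):dx=-10,dy=+2->D; (3,5):dx=-8,dy=-5->C; (3,6):dx=-2,dy=-3->C
  (3,7):dx=+1,dy=+3->C; (3,8):dx=-1,dy=-10->C; (3,9):dx=-5,dy=+5->D; (3,10):dx=-7,dy=+8->D
  (4,5):dx=+2,dy=-7->D; (4,6):dx=+8,dy=-5->D; (4,7):dx=+11,dy=+1->C; (4,8):dx=+9,dy=-12->D
  (4,9):dx=+5,dy=+3->C; (4,10):dx=+3,dy=+6->C; (5,6):dx=+6,dy=+2->C; (5,7):dx=+9,dy=+8->C
  (5,8):dx=+7,dy=-5->D; (5,9):dx=+3,dy=+10->C; (5,10):dx=+1,dy=+13->C; (6,7):dx=+3,dy=+6->C
  (6,8):dx=+1,dy=-7->D; (6,9):dx=-3,dy=+8->D; (6,10):dx=-5,dy=+11->D; (7,8):dx=-2,dy=-13->C
  (7,9):dx=-6,dy=+2->D; (7,10):dx=-8,dy=+5->D; (8,9):dx=-4,dy=+15->D; (8,10):dx=-6,dy=+18->D
  (9,10):dx=-2,dy=+3->D
Step 2: C = 19, D = 26, total pairs = 45.
Step 3: tau = (C - D)/(n(n-1)/2) = (19 - 26)/45 = -0.155556.
Step 4: Exact two-sided p-value (enumerate n! = 3628800 permutations of y under H0): p = 0.600654.
Step 5: alpha = 0.05. fail to reject H0.

tau_b = -0.1556 (C=19, D=26), p = 0.600654, fail to reject H0.


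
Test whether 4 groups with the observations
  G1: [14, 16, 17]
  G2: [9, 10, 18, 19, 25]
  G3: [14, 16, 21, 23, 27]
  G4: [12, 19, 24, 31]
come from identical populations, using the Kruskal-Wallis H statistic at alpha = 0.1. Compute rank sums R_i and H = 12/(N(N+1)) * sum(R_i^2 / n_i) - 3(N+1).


Step 1: Combine all N = 17 observations and assign midranks.
sorted (value, group, rank): (9,G2,1), (10,G2,2), (12,G4,3), (14,G1,4.5), (14,G3,4.5), (16,G1,6.5), (16,G3,6.5), (17,G1,8), (18,G2,9), (19,G2,10.5), (19,G4,10.5), (21,G3,12), (23,G3,13), (24,G4,14), (25,G2,15), (27,G3,16), (31,G4,17)
Step 2: Sum ranks within each group.
R_1 = 19 (n_1 = 3)
R_2 = 37.5 (n_2 = 5)
R_3 = 52 (n_3 = 5)
R_4 = 44.5 (n_4 = 4)
Step 3: H = 12/(N(N+1)) * sum(R_i^2/n_i) - 3(N+1)
     = 12/(17*18) * (19^2/3 + 37.5^2/5 + 52^2/5 + 44.5^2/4) - 3*18
     = 0.039216 * 1437.45 - 54
     = 2.370425.
Step 4: Ties present; correction factor C = 1 - 18/(17^3 - 17) = 0.996324. Corrected H = 2.370425 / 0.996324 = 2.379172.
Step 5: Under H0, H ~ chi^2(3); p-value = 0.497524.
Step 6: alpha = 0.1. fail to reject H0.

H = 2.3792, df = 3, p = 0.497524, fail to reject H0.


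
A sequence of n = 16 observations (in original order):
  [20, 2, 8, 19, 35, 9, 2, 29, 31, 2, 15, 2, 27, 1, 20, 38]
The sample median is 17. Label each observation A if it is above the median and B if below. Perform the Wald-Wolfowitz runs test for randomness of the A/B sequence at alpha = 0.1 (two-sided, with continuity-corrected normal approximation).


Step 1: Compute median = 17; label A = above, B = below.
Labels in order: ABBAABBAABBBABAA  (n_A = 8, n_B = 8)
Step 2: Count runs R = 9.
Step 3: Under H0 (random ordering), E[R] = 2*n_A*n_B/(n_A+n_B) + 1 = 2*8*8/16 + 1 = 9.0000.
        Var[R] = 2*n_A*n_B*(2*n_A*n_B - n_A - n_B) / ((n_A+n_B)^2 * (n_A+n_B-1)) = 14336/3840 = 3.7333.
        SD[R] = 1.9322.
Step 4: R = E[R], so z = 0 with no continuity correction.
Step 5: Two-sided p-value via normal approximation = 2*(1 - Phi(|z|)) = 1.000000.
Step 6: alpha = 0.1. fail to reject H0.

R = 9, z = 0.0000, p = 1.000000, fail to reject H0.


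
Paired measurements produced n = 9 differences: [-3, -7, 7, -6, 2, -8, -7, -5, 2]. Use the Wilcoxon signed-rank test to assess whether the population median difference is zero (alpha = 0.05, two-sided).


Step 1: Drop any zero differences (none here) and take |d_i|.
|d| = [3, 7, 7, 6, 2, 8, 7, 5, 2]
Step 2: Midrank |d_i| (ties get averaged ranks).
ranks: |3|->3, |7|->7, |7|->7, |6|->5, |2|->1.5, |8|->9, |7|->7, |5|->4, |2|->1.5
Step 3: Attach original signs; sum ranks with positive sign and with negative sign.
W+ = 7 + 1.5 + 1.5 = 10
W- = 3 + 7 + 5 + 9 + 7 + 4 = 35
(Check: W+ + W- = 45 should equal n(n+1)/2 = 45.)
Step 4: Test statistic W = min(W+, W-) = 10.
Step 5: Ties in |d|, so use the tie-corrected normal approximation.
        E[W] = n(n+1)/4 = 9*10/4 = 22.5.
        Tie groups: |d|=2 (t=2), |d|=7 (t=3); sum(t^3 - t) = 30.
        Var[W] = n(n+1)(2n+1)/24 - sum(t^3-t)/48 = 1710/24 - 30/48 = 70.625.
        z = (W - E[W]) / sqrt(Var[W]) = (10 - 22.5) / 8.4039 = -1.4874.
        Two-sided p = 2*Phi(z) = 0.136906.
Step 6: alpha = 0.05. fail to reject H0.

W+ = 10, W- = 35, W = min = 10, p = 0.136906, fail to reject H0.


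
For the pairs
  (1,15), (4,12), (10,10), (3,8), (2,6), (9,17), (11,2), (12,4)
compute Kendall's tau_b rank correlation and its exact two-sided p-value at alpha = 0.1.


Step 1: Enumerate the 28 unordered pairs (i,j) with i<j and classify each by sign(x_j-x_i) * sign(y_j-y_i).
  (1,2):dx=+3,dy=-3->D; (1,3):dx=+9,dy=-5->D; (1,4):dx=+2,dy=-7->D; (1,5):dx=+1,dy=-9->D
  (1,6):dx=+8,dy=+2->C; (1,7):dx=+10,dy=-13->D; (1,8):dx=+11,dy=-11->D; (2,3):dx=+6,dy=-2->D
  (2,4):dx=-1,dy=-4->C; (2,5):dx=-2,dy=-6->C; (2,6):dx=+5,dy=+5->C; (2,7):dx=+7,dy=-10->D
  (2,8):dx=+8,dy=-8->D; (3,4):dx=-7,dy=-2->C; (3,5):dx=-8,dy=-4->C; (3,6):dx=-1,dy=+7->D
  (3,7):dx=+1,dy=-8->D; (3,8):dx=+2,dy=-6->D; (4,5):dx=-1,dy=-2->C; (4,6):dx=+6,dy=+9->C
  (4,7):dx=+8,dy=-6->D; (4,8):dx=+9,dy=-4->D; (5,6):dx=+7,dy=+11->C; (5,7):dx=+9,dy=-4->D
  (5,8):dx=+10,dy=-2->D; (6,7):dx=+2,dy=-15->D; (6,8):dx=+3,dy=-13->D; (7,8):dx=+1,dy=+2->C
Step 2: C = 10, D = 18, total pairs = 28.
Step 3: tau = (C - D)/(n(n-1)/2) = (10 - 18)/28 = -0.285714.
Step 4: Exact two-sided p-value (enumerate n! = 40320 permutations of y under H0): p = 0.398760.
Step 5: alpha = 0.1. fail to reject H0.

tau_b = -0.2857 (C=10, D=18), p = 0.398760, fail to reject H0.


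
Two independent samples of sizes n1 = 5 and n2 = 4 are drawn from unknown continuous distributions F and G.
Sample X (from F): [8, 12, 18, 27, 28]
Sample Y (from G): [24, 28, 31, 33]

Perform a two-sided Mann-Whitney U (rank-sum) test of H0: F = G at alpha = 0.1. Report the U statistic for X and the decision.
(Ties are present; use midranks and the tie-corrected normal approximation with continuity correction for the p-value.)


Step 1: Combine and sort all 9 observations; assign midranks.
sorted (value, group): (8,X), (12,X), (18,X), (24,Y), (27,X), (28,X), (28,Y), (31,Y), (33,Y)
ranks: 8->1, 12->2, 18->3, 24->4, 27->5, 28->6.5, 28->6.5, 31->8, 33->9
Step 2: Rank sum for X: R1 = 1 + 2 + 3 + 5 + 6.5 = 17.5.
Step 3: U_X = R1 - n1(n1+1)/2 = 17.5 - 5*6/2 = 17.5 - 15 = 2.5.
       U_Y = n1*n2 - U_X = 20 - 2.5 = 17.5.
Step 4: Ties are present, so use the tie-corrected normal approximation (with continuity correction) for the p-value.
Step 5: p-value = 0.085100; compare to alpha = 0.1. reject H0.

U_X = 2.5, p = 0.085100, reject H0 at alpha = 0.1.


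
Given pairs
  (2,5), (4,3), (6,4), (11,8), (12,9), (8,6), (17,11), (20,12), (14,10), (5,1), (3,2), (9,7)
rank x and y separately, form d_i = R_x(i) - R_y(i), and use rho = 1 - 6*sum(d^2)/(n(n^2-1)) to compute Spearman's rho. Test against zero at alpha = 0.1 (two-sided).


Step 1: Rank x and y separately (midranks; no ties here).
rank(x): 2->1, 4->3, 6->5, 11->8, 12->9, 8->6, 17->11, 20->12, 14->10, 5->4, 3->2, 9->7
rank(y): 5->5, 3->3, 4->4, 8->8, 9->9, 6->6, 11->11, 12->12, 10->10, 1->1, 2->2, 7->7
Step 2: d_i = R_x(i) - R_y(i); compute d_i^2.
  (1-5)^2=16, (3-3)^2=0, (5-4)^2=1, (8-8)^2=0, (9-9)^2=0, (6-6)^2=0, (11-11)^2=0, (12-12)^2=0, (10-10)^2=0, (4-1)^2=9, (2-2)^2=0, (7-7)^2=0
sum(d^2) = 26.
Step 3: rho = 1 - 6*26 / (12*(12^2 - 1)) = 1 - 156/1716 = 0.909091.
Step 4: Under H0, t = rho * sqrt((n-2)/(1-rho^2)) = 6.9007 ~ t(10).
Step 5: Two-sided p-value from the t-distribution with 10 df = 0.000042.
Step 6: alpha = 0.1. reject H0.

rho = 0.9091, p = 0.000042, reject H0 at alpha = 0.1.


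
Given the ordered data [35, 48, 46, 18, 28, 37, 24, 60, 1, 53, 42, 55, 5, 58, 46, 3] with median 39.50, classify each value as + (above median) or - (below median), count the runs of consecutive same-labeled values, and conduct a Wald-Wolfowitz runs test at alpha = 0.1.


Step 1: Compute median = 39.50; label A = above, B = below.
Labels in order: BAABBBBABAAABAAB  (n_A = 8, n_B = 8)
Step 2: Count runs R = 9.
Step 3: Under H0 (random ordering), E[R] = 2*n_A*n_B/(n_A+n_B) + 1 = 2*8*8/16 + 1 = 9.0000.
        Var[R] = 2*n_A*n_B*(2*n_A*n_B - n_A - n_B) / ((n_A+n_B)^2 * (n_A+n_B-1)) = 14336/3840 = 3.7333.
        SD[R] = 1.9322.
Step 4: R = E[R], so z = 0 with no continuity correction.
Step 5: Two-sided p-value via normal approximation = 2*(1 - Phi(|z|)) = 1.000000.
Step 6: alpha = 0.1. fail to reject H0.

R = 9, z = 0.0000, p = 1.000000, fail to reject H0.


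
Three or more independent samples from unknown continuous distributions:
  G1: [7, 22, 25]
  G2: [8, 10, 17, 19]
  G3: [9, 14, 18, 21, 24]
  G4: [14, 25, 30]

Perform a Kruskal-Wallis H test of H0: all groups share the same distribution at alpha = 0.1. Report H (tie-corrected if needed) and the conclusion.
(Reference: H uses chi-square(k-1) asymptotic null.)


Step 1: Combine all N = 15 observations and assign midranks.
sorted (value, group, rank): (7,G1,1), (8,G2,2), (9,G3,3), (10,G2,4), (14,G3,5.5), (14,G4,5.5), (17,G2,7), (18,G3,8), (19,G2,9), (21,G3,10), (22,G1,11), (24,G3,12), (25,G1,13.5), (25,G4,13.5), (30,G4,15)
Step 2: Sum ranks within each group.
R_1 = 25.5 (n_1 = 3)
R_2 = 22 (n_2 = 4)
R_3 = 38.5 (n_3 = 5)
R_4 = 34 (n_4 = 3)
Step 3: H = 12/(N(N+1)) * sum(R_i^2/n_i) - 3(N+1)
     = 12/(15*16) * (25.5^2/3 + 22^2/4 + 38.5^2/5 + 34^2/3) - 3*16
     = 0.050000 * 1019.53 - 48
     = 2.976667.
Step 4: Ties present; correction factor C = 1 - 12/(15^3 - 15) = 0.996429. Corrected H = 2.976667 / 0.996429 = 2.987336.
Step 5: Under H0, H ~ chi^2(3); p-value = 0.393582.
Step 6: alpha = 0.1. fail to reject H0.

H = 2.9873, df = 3, p = 0.393582, fail to reject H0.


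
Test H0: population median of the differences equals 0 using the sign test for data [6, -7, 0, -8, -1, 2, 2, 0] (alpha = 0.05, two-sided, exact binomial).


Step 1: Discard zero differences. Original n = 8; n_eff = number of nonzero differences = 6.
Nonzero differences (with sign): +6, -7, -8, -1, +2, +2
Step 2: Count signs: positive = 3, negative = 3.
Step 3: Under H0: P(positive) = 0.5, so the number of positives S ~ Bin(6, 0.5).
Step 4: Two-sided exact p-value = sum of Bin(6,0.5) probabilities at or below the observed probability = 1.000000.
Step 5: alpha = 0.05. fail to reject H0.

n_eff = 6, pos = 3, neg = 3, p = 1.000000, fail to reject H0.


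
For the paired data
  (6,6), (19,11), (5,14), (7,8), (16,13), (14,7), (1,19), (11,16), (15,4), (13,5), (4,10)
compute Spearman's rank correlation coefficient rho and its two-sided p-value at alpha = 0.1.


Step 1: Rank x and y separately (midranks; no ties here).
rank(x): 6->4, 19->11, 5->3, 7->5, 16->10, 14->8, 1->1, 11->6, 15->9, 13->7, 4->2
rank(y): 6->3, 11->7, 14->9, 8->5, 13->8, 7->4, 19->11, 16->10, 4->1, 5->2, 10->6
Step 2: d_i = R_x(i) - R_y(i); compute d_i^2.
  (4-3)^2=1, (11-7)^2=16, (3-9)^2=36, (5-5)^2=0, (10-8)^2=4, (8-4)^2=16, (1-11)^2=100, (6-10)^2=16, (9-1)^2=64, (7-2)^2=25, (2-6)^2=16
sum(d^2) = 294.
Step 3: rho = 1 - 6*294 / (11*(11^2 - 1)) = 1 - 1764/1320 = -0.336364.
Step 4: Under H0, t = rho * sqrt((n-2)/(1-rho^2)) = -1.0715 ~ t(9).
Step 5: Two-sided p-value from the t-distribution with 9 df = 0.311824.
Step 6: alpha = 0.1. fail to reject H0.

rho = -0.3364, p = 0.311824, fail to reject H0 at alpha = 0.1.


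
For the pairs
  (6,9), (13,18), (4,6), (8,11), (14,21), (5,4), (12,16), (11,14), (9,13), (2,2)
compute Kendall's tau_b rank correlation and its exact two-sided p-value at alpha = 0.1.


Step 1: Enumerate the 45 unordered pairs (i,j) with i<j and classify each by sign(x_j-x_i) * sign(y_j-y_i).
  (1,2):dx=+7,dy=+9->C; (1,3):dx=-2,dy=-3->C; (1,4):dx=+2,dy=+2->C; (1,5):dx=+8,dy=+12->C
  (1,6):dx=-1,dy=-5->C; (1,7):dx=+6,dy=+7->C; (1,8):dx=+5,dy=+5->C; (1,9):dx=+3,dy=+4->C
  (1,10):dx=-4,dy=-7->C; (2,3):dx=-9,dy=-12->C; (2,4):dx=-5,dy=-7->C; (2,5):dx=+1,dy=+3->C
  (2,6):dx=-8,dy=-14->C; (2,7):dx=-1,dy=-2->C; (2,8):dx=-2,dy=-4->C; (2,9):dx=-4,dy=-5->C
  (2,10):dx=-11,dy=-16->C; (3,4):dx=+4,dy=+5->C; (3,5):dx=+10,dy=+15->C; (3,6):dx=+1,dy=-2->D
  (3,7):dx=+8,dy=+10->C; (3,8):dx=+7,dy=+8->C; (3,9):dx=+5,dy=+7->C; (3,10):dx=-2,dy=-4->C
  (4,5):dx=+6,dy=+10->C; (4,6):dx=-3,dy=-7->C; (4,7):dx=+4,dy=+5->C; (4,8):dx=+3,dy=+3->C
  (4,9):dx=+1,dy=+2->C; (4,10):dx=-6,dy=-9->C; (5,6):dx=-9,dy=-17->C; (5,7):dx=-2,dy=-5->C
  (5,8):dx=-3,dy=-7->C; (5,9):dx=-5,dy=-8->C; (5,10):dx=-12,dy=-19->C; (6,7):dx=+7,dy=+12->C
  (6,8):dx=+6,dy=+10->C; (6,9):dx=+4,dy=+9->C; (6,10):dx=-3,dy=-2->C; (7,8):dx=-1,dy=-2->C
  (7,9):dx=-3,dy=-3->C; (7,10):dx=-10,dy=-14->C; (8,9):dx=-2,dy=-1->C; (8,10):dx=-9,dy=-12->C
  (9,10):dx=-7,dy=-11->C
Step 2: C = 44, D = 1, total pairs = 45.
Step 3: tau = (C - D)/(n(n-1)/2) = (44 - 1)/45 = 0.955556.
Step 4: Exact two-sided p-value (enumerate n! = 3628800 permutations of y under H0): p = 0.000006.
Step 5: alpha = 0.1. reject H0.

tau_b = 0.9556 (C=44, D=1), p = 0.000006, reject H0.


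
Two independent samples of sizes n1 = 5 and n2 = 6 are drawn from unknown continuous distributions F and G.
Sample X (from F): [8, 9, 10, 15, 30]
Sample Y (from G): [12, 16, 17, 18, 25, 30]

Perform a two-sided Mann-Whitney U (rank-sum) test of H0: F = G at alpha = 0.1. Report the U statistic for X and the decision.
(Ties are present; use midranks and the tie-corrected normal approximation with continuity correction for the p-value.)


Step 1: Combine and sort all 11 observations; assign midranks.
sorted (value, group): (8,X), (9,X), (10,X), (12,Y), (15,X), (16,Y), (17,Y), (18,Y), (25,Y), (30,X), (30,Y)
ranks: 8->1, 9->2, 10->3, 12->4, 15->5, 16->6, 17->7, 18->8, 25->9, 30->10.5, 30->10.5
Step 2: Rank sum for X: R1 = 1 + 2 + 3 + 5 + 10.5 = 21.5.
Step 3: U_X = R1 - n1(n1+1)/2 = 21.5 - 5*6/2 = 21.5 - 15 = 6.5.
       U_Y = n1*n2 - U_X = 30 - 6.5 = 23.5.
Step 4: Ties are present, so use the tie-corrected normal approximation (with continuity correction) for the p-value.
Step 5: p-value = 0.143215; compare to alpha = 0.1. fail to reject H0.

U_X = 6.5, p = 0.143215, fail to reject H0 at alpha = 0.1.


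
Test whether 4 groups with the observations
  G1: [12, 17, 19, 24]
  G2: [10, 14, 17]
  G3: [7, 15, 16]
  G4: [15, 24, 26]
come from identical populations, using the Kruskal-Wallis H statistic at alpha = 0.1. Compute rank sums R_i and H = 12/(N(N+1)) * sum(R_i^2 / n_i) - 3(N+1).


Step 1: Combine all N = 13 observations and assign midranks.
sorted (value, group, rank): (7,G3,1), (10,G2,2), (12,G1,3), (14,G2,4), (15,G3,5.5), (15,G4,5.5), (16,G3,7), (17,G1,8.5), (17,G2,8.5), (19,G1,10), (24,G1,11.5), (24,G4,11.5), (26,G4,13)
Step 2: Sum ranks within each group.
R_1 = 33 (n_1 = 4)
R_2 = 14.5 (n_2 = 3)
R_3 = 13.5 (n_3 = 3)
R_4 = 30 (n_4 = 3)
Step 3: H = 12/(N(N+1)) * sum(R_i^2/n_i) - 3(N+1)
     = 12/(13*14) * (33^2/4 + 14.5^2/3 + 13.5^2/3 + 30^2/3) - 3*14
     = 0.065934 * 703.083 - 42
     = 4.357143.
Step 4: Ties present; correction factor C = 1 - 18/(13^3 - 13) = 0.991758. Corrected H = 4.357143 / 0.991758 = 4.393352.
Step 5: Under H0, H ~ chi^2(3); p-value = 0.222003.
Step 6: alpha = 0.1. fail to reject H0.

H = 4.3934, df = 3, p = 0.222003, fail to reject H0.


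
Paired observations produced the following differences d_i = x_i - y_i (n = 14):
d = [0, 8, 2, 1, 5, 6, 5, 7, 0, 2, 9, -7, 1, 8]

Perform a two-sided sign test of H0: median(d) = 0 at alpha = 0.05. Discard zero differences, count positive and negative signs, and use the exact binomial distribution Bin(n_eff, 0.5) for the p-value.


Step 1: Discard zero differences. Original n = 14; n_eff = number of nonzero differences = 12.
Nonzero differences (with sign): +8, +2, +1, +5, +6, +5, +7, +2, +9, -7, +1, +8
Step 2: Count signs: positive = 11, negative = 1.
Step 3: Under H0: P(positive) = 0.5, so the number of positives S ~ Bin(12, 0.5).
Step 4: Two-sided exact p-value = sum of Bin(12,0.5) probabilities at or below the observed probability = 0.006348.
Step 5: alpha = 0.05. reject H0.

n_eff = 12, pos = 11, neg = 1, p = 0.006348, reject H0.


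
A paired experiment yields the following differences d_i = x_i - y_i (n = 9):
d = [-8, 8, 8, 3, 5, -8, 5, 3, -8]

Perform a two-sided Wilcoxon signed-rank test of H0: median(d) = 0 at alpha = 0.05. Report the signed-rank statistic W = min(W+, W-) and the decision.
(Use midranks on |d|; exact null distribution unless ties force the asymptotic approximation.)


Step 1: Drop any zero differences (none here) and take |d_i|.
|d| = [8, 8, 8, 3, 5, 8, 5, 3, 8]
Step 2: Midrank |d_i| (ties get averaged ranks).
ranks: |8|->7, |8|->7, |8|->7, |3|->1.5, |5|->3.5, |8|->7, |5|->3.5, |3|->1.5, |8|->7
Step 3: Attach original signs; sum ranks with positive sign and with negative sign.
W+ = 7 + 7 + 1.5 + 3.5 + 3.5 + 1.5 = 24
W- = 7 + 7 + 7 = 21
(Check: W+ + W- = 45 should equal n(n+1)/2 = 45.)
Step 4: Test statistic W = min(W+, W-) = 21.
Step 5: Ties in |d|, so use the tie-corrected normal approximation.
        E[W] = n(n+1)/4 = 9*10/4 = 22.5.
        Tie groups: |d|=3 (t=2), |d|=5 (t=2), |d|=8 (t=5); sum(t^3 - t) = 132.
        Var[W] = n(n+1)(2n+1)/24 - sum(t^3-t)/48 = 1710/24 - 132/48 = 68.5.
        z = (W - E[W]) / sqrt(Var[W]) = (21 - 22.5) / 8.2765 = -0.1812.
        Two-sided p = 2*Phi(z) = 0.856182.
Step 6: alpha = 0.05. fail to reject H0.

W+ = 24, W- = 21, W = min = 21, p = 0.856182, fail to reject H0.
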